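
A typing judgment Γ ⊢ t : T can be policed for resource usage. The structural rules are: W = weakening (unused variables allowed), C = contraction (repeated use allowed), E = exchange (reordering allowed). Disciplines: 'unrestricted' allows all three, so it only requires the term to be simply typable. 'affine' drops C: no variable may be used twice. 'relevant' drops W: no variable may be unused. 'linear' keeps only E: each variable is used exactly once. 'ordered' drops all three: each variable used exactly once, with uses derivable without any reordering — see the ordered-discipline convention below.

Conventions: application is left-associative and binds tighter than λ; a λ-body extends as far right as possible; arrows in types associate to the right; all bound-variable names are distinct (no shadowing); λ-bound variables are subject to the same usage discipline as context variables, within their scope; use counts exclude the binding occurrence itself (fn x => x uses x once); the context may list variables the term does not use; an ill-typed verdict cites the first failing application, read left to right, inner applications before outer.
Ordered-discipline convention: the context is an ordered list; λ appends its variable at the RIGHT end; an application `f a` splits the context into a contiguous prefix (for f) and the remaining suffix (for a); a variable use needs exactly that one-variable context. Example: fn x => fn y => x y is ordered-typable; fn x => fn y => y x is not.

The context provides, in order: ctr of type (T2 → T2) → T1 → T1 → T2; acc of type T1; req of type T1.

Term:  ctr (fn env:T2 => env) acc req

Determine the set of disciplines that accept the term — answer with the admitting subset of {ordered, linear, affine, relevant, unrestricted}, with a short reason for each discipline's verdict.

accepted by: ordered, linear, affine, relevant, unrestricted
usage: ctr: 1; acc: 1; req: 1; env [bound]: 1
order of uses: ctr, env, acc, req
typing: well-typed at T2
ordered: ✓ — single-use (ctr, acc, req, env), ordered derivation ok
linear: ✓ — each of ctr, acc, req, env used exactly once
affine: ✓ — at most one use each (ctr, acc, req, env)
relevant: ✓ — every one of ctr, acc, req, env appears
unrestricted: ✓ — simply typable at T2; W, C, E all held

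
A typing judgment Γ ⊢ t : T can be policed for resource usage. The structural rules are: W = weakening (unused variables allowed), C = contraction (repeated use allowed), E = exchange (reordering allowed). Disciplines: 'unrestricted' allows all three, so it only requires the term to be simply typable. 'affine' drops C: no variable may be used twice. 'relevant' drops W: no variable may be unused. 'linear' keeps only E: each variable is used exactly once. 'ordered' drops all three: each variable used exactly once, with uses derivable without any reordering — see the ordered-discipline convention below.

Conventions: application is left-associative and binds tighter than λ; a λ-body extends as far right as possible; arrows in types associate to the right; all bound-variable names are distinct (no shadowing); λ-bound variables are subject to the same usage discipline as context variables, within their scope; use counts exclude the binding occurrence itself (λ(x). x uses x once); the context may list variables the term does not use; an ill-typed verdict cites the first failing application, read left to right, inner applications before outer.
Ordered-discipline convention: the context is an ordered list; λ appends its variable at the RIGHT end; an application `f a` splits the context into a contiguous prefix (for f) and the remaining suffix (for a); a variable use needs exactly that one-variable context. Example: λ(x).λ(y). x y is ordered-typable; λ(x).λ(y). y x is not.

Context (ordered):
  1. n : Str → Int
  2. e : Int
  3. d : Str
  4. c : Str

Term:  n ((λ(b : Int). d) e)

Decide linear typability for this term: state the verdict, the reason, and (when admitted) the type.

no — c, b left unused
counts: n: 1×, e: 1×, d: 1×, c: 0×, b (λ-bound): 0×
left-to-right use order: n, d, e
typing: well-typed at Int
per-discipline verdicts: ordered ✗ · linear ✗ · affine ✓ · relevant ✗ · unrestricted ✓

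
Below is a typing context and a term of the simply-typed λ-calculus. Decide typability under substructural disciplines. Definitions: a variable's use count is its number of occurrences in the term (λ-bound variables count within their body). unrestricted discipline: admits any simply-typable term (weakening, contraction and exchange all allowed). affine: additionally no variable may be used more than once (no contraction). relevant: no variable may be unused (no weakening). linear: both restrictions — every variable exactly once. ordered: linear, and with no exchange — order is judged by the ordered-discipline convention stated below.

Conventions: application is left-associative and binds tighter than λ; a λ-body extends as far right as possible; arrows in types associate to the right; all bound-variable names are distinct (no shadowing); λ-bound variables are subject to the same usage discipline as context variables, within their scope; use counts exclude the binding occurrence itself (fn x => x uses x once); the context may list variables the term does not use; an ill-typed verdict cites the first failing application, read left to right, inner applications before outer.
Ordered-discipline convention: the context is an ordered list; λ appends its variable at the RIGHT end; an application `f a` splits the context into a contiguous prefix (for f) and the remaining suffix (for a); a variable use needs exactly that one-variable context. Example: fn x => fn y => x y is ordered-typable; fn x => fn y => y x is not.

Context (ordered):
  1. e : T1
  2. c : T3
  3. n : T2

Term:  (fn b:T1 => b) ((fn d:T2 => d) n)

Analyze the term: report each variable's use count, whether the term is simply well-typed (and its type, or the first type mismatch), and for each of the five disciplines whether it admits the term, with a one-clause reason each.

counts: e ×0, c ×0, n ×1, b [bound] ×1, d [bound] ×1
use order (left to right): b, d, n
typing: ill-typed: a function awaiting T1 gets T2
ordered: ✗ — not simply typable
linear: ✗ — fails simple typing
affine: ✗ — a type mismatch blocks all five
relevant: ✗ — the type mismatch rejects it
unrestricted: ✗ — not simply typable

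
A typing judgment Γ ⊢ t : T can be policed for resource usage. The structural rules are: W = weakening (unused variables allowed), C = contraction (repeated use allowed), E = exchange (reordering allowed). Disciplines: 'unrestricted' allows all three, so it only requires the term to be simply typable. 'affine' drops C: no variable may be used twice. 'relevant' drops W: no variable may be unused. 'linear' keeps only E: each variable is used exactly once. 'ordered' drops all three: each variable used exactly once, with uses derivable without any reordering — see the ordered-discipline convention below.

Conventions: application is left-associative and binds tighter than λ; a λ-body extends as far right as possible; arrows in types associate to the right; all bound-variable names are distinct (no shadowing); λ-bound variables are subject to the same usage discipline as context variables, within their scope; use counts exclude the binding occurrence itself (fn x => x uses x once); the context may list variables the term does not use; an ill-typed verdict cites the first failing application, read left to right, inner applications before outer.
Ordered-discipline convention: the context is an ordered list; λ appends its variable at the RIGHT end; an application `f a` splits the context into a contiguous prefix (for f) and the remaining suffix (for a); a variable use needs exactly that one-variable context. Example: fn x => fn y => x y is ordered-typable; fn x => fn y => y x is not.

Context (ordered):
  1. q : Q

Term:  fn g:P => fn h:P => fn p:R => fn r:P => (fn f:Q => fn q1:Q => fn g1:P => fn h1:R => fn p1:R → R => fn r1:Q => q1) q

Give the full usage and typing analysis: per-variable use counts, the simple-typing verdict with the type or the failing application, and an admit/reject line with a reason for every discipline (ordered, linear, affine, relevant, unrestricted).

use counts: q=1, g (λ-bound)=0, h (λ-bound)=0, p (λ-bound)=0, r (λ-bound)=0, f (λ-bound)=0, q1 (λ-bound)=1, g1 (λ-bound)=0, h1 (λ-bound)=0, p1 (λ-bound)=0, r1 (λ-bound)=0
left-to-right use order: q1, q
typing: the term checks, with type P → P → R → P → Q → P → R → (R → R) → Q → Q
ordered: ✗ — g, h, p, r, f, g1, h1, p1, r1 never used (weakening)
linear: ✗ — g, h, p, r, f, g1, h1, p1, r1 never used (weakening)
affine: ✓ — no duplicate uses among q, g, h, p, r, f, q1, g1, h1, p1, r1
relevant: ✗ — g, h, p, r, f, g1, h1, p1, r1 never used (weakening)
unrestricted: ✓ — well-typed at P → P → R → P → Q → P → R → (R → R) → Q → Q; no restrictions here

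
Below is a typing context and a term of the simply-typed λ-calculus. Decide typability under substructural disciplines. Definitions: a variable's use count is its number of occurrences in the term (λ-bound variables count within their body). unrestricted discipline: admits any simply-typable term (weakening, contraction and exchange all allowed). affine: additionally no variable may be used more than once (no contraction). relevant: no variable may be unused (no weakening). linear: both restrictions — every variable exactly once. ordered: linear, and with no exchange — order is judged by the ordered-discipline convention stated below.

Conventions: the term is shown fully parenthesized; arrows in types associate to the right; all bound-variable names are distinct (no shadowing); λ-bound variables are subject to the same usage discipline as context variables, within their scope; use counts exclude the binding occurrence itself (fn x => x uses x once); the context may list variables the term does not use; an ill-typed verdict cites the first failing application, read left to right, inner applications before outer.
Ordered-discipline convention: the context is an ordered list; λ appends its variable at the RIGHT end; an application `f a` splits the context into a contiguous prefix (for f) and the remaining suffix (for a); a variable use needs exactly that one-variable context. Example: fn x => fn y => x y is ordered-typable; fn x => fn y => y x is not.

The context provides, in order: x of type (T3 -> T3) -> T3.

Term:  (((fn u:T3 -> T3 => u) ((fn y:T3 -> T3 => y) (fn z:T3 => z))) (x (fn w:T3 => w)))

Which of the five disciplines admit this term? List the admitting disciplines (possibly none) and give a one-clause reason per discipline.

accepted by: ordered, linear, affine, relevant, unrestricted
counts: x: 1×, u [bound]: 1×, y [bound]: 1×, z [bound]: 1×, w [bound]: 1×
order of uses: u, y, z, x, w
typing: well-typed at T3
ordered: ✓, single-use (x, u, y, z, w), ordered derivation ok
linear: ✓, single use per variable (x, u, y, z, w)
affine: ✓, none of x, u, y, z, w used more than once
relevant: ✓, none of x, u, y, z, w goes unused
unrestricted: ✓, type-checks (T3) and nothing is barred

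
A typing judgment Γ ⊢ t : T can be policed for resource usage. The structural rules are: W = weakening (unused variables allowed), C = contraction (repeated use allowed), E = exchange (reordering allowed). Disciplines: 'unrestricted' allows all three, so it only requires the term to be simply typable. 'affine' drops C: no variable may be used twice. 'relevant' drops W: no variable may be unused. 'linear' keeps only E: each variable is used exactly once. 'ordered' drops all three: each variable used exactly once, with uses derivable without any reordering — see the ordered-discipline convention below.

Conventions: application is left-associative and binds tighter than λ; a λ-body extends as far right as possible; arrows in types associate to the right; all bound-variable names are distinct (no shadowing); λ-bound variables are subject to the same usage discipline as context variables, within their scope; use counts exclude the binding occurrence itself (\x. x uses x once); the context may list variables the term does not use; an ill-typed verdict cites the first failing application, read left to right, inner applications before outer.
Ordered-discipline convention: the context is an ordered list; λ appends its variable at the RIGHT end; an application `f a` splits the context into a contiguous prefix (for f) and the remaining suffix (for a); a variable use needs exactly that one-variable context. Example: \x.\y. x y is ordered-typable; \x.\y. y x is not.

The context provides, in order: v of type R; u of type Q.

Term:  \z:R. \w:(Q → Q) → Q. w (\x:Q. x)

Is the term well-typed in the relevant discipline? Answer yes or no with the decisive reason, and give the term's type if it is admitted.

no — needs weakening: v, u, z unused
variable uses: v ×0; u ×0; z (bound) ×0; w (bound) ×1; x (bound) ×1
uses in reading order: w, x
typing: the term checks, with type R → ((Q → Q) → Q) → Q
per-discipline verdicts: ordered ✗, linear ✗, affine ✓, relevant ✗, unrestricted ✓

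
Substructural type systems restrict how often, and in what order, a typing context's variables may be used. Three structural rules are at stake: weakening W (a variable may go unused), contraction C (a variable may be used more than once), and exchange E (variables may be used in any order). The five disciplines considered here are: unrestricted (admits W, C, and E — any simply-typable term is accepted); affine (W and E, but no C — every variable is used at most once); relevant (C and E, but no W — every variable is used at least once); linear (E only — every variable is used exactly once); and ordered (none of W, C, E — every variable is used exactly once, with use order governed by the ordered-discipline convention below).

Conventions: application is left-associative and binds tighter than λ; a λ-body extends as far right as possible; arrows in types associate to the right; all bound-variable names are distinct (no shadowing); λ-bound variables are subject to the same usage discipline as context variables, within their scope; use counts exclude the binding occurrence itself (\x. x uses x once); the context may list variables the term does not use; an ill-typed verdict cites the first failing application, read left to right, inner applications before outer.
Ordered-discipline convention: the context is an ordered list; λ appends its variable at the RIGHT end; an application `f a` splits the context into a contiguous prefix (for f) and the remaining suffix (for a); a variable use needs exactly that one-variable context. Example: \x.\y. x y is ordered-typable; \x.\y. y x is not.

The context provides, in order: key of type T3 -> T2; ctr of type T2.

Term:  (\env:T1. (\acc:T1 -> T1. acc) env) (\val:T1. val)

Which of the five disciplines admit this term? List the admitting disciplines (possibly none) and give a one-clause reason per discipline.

admitted in: none
counts: key: 0×, ctr: 0×, env (λ-bound): 1×, acc (λ-bound): 1×, val (λ-bound): 1×
left-to-right use order: acc, env, val
typing: ill-typed: argument of type T1 where T1 -> T1 is required
ordered: ✗, not simply typable
linear: ✗, fails simple typing
affine: ✗, a type mismatch blocks all five
relevant: ✗, the type mismatch rejects it
unrestricted: ✗, not simply typable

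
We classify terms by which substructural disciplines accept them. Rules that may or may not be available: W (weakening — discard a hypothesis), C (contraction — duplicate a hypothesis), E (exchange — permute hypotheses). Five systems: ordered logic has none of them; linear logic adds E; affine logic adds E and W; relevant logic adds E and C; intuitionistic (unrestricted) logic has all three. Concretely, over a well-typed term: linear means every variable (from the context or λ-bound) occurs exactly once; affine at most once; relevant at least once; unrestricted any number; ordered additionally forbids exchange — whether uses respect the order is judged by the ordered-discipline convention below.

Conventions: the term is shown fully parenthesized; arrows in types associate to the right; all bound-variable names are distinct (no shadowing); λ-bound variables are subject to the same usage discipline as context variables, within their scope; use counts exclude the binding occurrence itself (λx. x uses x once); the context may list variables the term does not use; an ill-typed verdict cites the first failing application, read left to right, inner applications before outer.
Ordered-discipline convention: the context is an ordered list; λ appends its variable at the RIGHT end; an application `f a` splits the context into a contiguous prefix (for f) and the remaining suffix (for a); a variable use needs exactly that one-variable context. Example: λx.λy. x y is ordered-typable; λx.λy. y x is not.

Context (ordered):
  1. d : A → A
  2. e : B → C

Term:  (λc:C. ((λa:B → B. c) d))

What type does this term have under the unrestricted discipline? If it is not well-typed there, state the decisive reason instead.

not well-typed under unrestricted — a type mismatch blocks all five
variable uses: d: 1×; e: 0×; c [bound]: 1×; a [bound]: 0×
uses in reading order: c, d
typing: ill-typed: a function awaiting B → B gets A → A
across the five disciplines: ordered ✗ · linear ✗ · affine ✗ · relevant ✗ · unrestricted ✗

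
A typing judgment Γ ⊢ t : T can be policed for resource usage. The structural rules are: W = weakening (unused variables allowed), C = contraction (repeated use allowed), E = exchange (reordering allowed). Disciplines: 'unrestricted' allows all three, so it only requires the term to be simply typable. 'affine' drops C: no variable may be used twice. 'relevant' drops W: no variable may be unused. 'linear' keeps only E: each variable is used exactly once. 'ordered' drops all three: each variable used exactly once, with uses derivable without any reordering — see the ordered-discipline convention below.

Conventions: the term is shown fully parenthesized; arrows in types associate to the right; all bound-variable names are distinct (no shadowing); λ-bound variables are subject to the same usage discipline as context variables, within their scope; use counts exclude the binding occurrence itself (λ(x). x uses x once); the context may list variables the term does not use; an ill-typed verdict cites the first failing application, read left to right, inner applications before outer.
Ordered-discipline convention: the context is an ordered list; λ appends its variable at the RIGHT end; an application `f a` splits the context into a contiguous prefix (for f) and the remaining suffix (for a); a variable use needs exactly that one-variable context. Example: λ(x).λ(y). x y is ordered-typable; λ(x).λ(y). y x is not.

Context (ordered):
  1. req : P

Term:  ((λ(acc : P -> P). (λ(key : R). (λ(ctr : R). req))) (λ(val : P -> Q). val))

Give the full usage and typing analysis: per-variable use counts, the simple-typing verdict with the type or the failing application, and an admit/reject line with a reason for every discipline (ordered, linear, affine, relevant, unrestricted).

usage: req: 1, acc (λ-bound): 0, key (λ-bound): 0, ctr (λ-bound): 0, val (λ-bound): 1
order of uses: req, val
typing: ill-typed: a function awaiting P -> P gets (P -> Q) -> P -> Q
ordered ✗ (a type mismatch blocks all five)
linear ✗ (the type mismatch rejects it)
affine ✗ (not simply typable)
relevant ✗ (fails simple typing)
unrestricted ✗ (a type mismatch blocks all five)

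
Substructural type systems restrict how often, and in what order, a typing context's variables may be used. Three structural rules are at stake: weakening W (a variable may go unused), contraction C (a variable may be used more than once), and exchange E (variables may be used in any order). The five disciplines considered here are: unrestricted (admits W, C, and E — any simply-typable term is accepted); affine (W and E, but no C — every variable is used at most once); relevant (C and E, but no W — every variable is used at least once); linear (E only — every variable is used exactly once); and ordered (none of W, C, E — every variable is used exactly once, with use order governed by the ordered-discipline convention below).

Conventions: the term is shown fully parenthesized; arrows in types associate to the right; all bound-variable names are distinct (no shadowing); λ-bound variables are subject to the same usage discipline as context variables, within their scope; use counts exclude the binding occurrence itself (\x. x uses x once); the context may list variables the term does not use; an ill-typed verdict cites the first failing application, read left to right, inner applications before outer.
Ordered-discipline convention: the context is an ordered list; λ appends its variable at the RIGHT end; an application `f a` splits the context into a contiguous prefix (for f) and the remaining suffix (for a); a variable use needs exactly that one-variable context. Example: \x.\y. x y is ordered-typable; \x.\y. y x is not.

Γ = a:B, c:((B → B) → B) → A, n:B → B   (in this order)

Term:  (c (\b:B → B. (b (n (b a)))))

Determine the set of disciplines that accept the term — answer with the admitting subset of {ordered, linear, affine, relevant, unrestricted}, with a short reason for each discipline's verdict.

admitted in: relevant, unrestricted
usage: a ×1; c ×1; n ×1; b [bound] ×2
left-to-right use order: c, b, n, b, a
typing: ✓ — A
ordered: ✗, uses contraction: b ×2
linear: ✗, uses contraction: b ×2
affine: ✗, uses contraction: b ×2
relevant: ✓, a, c, n, b: all used, weakening unneeded
unrestricted: ✓, well-typed at A; no restrictions here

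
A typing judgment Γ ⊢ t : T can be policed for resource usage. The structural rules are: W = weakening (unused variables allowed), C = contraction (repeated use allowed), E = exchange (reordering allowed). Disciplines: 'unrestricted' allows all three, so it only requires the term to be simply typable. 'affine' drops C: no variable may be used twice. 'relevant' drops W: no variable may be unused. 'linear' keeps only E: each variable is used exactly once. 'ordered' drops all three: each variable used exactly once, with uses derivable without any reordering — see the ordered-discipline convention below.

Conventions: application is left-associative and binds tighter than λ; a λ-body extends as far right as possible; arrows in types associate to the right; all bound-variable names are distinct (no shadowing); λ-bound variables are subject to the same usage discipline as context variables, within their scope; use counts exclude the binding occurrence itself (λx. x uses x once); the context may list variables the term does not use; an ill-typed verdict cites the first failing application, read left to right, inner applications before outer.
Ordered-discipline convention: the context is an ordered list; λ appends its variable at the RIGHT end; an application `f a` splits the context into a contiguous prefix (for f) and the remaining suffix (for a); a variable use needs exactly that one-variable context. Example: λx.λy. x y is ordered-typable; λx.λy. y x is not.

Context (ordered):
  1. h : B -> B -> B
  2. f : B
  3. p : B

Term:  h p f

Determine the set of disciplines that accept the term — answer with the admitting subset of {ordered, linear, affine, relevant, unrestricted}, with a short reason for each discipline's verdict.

admitted in: linear, affine, relevant, unrestricted
counts: h: 1×, f: 1×, p: 1×
order of uses: h, p, f
typing: well-typed — term : B
ordered: ✗, use order h, p, f needs exchange
linear: ✓, h, f, p: one use apiece
affine: ✓, at most one use each (h, f, p)
relevant: ✓, at least one use each (h, f, p)
unrestricted: ✓, well-typed at B; no restrictions here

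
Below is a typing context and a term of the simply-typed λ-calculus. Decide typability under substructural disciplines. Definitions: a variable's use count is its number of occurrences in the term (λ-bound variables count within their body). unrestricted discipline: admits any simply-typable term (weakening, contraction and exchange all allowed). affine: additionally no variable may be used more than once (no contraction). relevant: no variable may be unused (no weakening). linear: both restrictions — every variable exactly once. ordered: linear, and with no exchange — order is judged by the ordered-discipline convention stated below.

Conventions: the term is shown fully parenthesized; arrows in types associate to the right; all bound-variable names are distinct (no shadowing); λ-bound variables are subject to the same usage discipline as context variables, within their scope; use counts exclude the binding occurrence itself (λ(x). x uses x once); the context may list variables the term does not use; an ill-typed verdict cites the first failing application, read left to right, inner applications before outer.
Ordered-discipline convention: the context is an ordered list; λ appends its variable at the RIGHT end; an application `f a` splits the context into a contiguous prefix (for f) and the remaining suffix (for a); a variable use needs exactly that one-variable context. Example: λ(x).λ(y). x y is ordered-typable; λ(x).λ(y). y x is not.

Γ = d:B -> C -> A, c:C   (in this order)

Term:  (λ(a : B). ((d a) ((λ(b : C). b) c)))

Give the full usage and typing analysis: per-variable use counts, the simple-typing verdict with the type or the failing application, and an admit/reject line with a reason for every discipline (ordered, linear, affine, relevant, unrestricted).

use counts: d=1; c=1; a [bound]=1; b [bound]=1
use order (left to right): d, a, b, c
typing: ✓ — B -> A
ordered: ✗ — needs exchange: uses follow d, a, b, c
linear: ✓ — single use per variable (d, c, a, b)
affine: ✓ — none of d, c, a, b used more than once
relevant: ✓ — d, c, a, b: all used, weakening unneeded
unrestricted: ✓ — well-typed at B -> A; no restrictions here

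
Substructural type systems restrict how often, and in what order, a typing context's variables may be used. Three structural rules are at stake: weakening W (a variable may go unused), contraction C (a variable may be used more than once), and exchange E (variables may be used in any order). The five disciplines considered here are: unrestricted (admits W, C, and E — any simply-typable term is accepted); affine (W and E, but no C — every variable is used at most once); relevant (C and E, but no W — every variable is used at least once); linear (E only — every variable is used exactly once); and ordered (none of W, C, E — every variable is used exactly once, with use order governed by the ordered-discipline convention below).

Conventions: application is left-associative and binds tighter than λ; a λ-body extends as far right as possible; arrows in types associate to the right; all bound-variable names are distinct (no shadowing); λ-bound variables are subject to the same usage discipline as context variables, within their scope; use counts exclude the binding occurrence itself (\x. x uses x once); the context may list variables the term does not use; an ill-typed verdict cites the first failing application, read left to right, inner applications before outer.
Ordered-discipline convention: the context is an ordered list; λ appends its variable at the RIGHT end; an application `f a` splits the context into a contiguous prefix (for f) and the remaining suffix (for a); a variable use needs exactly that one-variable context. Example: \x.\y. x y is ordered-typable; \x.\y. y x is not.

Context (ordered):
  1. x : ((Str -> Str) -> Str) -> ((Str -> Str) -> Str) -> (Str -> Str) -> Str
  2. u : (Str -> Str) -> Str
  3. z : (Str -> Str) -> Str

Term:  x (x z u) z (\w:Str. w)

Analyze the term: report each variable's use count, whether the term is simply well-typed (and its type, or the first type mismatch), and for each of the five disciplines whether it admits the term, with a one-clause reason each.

usage: x: 2; u: 1; z: 2; w (λ-bound): 1
use order (left to right): x, x, z, u, z, w
typing: the term checks, with type Str
ordered ✗ (uses contraction: x ×2, z ×2)
linear ✗ (uses contraction: x ×2, z ×2)
affine ✗ (uses contraction: x ×2, z ×2)
relevant ✓ (every one of x, u, z, w appears)
unrestricted ✓ (simply typable at Str; W, C, E all held)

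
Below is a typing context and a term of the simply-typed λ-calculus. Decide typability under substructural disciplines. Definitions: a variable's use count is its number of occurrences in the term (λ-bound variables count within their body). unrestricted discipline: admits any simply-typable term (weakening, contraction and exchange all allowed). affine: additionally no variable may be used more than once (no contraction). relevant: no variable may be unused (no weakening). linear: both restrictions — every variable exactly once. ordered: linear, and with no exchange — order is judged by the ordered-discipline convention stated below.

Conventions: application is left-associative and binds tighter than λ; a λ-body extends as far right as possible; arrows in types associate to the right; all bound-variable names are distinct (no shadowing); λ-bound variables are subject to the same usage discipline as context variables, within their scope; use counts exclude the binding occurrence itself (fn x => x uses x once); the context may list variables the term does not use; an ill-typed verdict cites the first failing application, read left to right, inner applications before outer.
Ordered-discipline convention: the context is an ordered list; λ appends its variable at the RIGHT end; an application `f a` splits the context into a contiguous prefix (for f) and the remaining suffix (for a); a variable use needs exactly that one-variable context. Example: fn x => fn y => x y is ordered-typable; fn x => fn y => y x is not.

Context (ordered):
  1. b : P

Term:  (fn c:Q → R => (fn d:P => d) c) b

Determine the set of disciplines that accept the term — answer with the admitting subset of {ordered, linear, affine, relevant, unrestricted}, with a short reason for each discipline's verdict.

admitting disciplines: none
counts: b ×1; c (bound) ×1; d (bound) ×1
uses in reading order: d, c, b
typing: ill-typed: an application expects P but receives Q → R
ordered: ✗, not simply typable
linear: ✗, fails simple typing
affine: ✗, a type mismatch blocks all five
relevant: ✗, the type mismatch rejects it
unrestricted: ✗, not simply typable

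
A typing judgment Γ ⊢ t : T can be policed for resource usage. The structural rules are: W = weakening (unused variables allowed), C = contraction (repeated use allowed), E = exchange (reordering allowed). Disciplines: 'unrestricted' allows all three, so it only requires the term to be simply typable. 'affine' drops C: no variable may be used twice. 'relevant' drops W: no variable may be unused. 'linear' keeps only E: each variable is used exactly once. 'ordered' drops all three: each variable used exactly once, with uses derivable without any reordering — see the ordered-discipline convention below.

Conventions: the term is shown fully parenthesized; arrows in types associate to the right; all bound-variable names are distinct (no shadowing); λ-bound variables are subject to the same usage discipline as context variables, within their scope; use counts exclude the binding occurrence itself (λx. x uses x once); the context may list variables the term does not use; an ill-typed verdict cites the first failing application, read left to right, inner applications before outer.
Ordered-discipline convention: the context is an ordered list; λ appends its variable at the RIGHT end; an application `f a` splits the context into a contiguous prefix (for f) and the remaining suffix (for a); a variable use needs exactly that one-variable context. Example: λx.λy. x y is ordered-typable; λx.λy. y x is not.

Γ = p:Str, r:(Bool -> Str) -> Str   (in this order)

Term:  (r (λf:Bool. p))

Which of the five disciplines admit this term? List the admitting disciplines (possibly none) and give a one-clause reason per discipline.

accepted by: affine, unrestricted
counts: p ×1, r ×1, f (bound) ×0
left-to-right use order: r, p
typing: ✓ — Str
ordered: ✗, unused: f — weakening required
linear: ✗, unused: f — weakening required
affine: ✓, p, r, f: no repeats, contraction unneeded
relevant: ✗, unused: f — weakening required
unrestricted: ✓, simply typable at Str; W, C, E all held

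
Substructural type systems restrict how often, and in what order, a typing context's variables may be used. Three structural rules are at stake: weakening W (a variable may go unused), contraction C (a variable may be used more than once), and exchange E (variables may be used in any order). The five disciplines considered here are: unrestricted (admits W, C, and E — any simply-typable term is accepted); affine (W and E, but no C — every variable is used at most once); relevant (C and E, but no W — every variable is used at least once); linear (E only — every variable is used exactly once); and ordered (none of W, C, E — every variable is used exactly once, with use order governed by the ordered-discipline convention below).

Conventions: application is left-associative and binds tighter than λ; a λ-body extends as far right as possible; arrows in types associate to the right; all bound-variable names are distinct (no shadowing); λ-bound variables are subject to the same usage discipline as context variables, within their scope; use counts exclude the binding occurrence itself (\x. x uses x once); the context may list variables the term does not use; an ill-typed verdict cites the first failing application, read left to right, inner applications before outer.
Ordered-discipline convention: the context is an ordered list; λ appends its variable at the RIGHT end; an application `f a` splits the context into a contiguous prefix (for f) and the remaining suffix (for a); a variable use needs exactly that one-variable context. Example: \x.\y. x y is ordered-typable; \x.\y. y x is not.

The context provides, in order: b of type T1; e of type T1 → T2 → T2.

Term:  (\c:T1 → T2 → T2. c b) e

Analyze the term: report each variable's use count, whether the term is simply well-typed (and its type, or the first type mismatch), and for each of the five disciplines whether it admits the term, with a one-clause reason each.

variable uses: b=1, e=1, c (bound)=1
order of uses: c, b, e
typing: ✓ — T2 → T2
ordered ✗ (needs exchange: uses follow c, b, e)
linear ✓ (each of b, e, c used exactly once)
affine ✓ (none of b, e, c used more than once)
relevant ✓ (b, e, c: all used, weakening unneeded)
unrestricted ✓ (type-checks (T2 → T2) and nothing is barred)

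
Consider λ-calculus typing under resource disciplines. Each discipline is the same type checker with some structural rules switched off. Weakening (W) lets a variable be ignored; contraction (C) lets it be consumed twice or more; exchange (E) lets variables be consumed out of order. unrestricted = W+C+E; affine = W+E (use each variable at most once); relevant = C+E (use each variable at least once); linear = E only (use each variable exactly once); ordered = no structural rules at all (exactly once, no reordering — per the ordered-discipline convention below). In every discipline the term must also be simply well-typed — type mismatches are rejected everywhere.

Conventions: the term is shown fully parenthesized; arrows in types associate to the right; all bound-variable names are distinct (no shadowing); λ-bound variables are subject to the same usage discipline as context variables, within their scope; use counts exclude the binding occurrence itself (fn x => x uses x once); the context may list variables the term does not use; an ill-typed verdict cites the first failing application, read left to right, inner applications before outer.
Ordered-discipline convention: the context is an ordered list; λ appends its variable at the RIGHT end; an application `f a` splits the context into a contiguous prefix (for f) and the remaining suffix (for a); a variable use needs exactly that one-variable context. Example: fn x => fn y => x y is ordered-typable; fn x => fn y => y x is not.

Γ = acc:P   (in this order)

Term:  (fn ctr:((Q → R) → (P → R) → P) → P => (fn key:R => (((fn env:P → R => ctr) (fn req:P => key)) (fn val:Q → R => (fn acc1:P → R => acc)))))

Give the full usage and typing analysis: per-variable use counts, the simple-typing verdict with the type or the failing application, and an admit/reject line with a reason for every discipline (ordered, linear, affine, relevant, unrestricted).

variable uses: acc=1; ctr (bound)=1; key (bound)=1; env (bound)=0; req (bound)=0; val (bound)=0; acc1 (bound)=0
use order (left to right): ctr, key, acc
typing: well-typed at (((Q → R) → (P → R) → P) → P) → R → P
ordered ✗ (unused: env, req, val, acc1 — weakening required)
linear ✗ (unused: env, req, val, acc1 — weakening required)
affine ✓ (no duplicate uses among acc, ctr, key, env, req, val, acc1)
relevant ✗ (unused: env, req, val, acc1 — weakening required)
unrestricted ✓ (typability at (((Q → R) → (P → R) → P) → P) → R → P is all that's needed)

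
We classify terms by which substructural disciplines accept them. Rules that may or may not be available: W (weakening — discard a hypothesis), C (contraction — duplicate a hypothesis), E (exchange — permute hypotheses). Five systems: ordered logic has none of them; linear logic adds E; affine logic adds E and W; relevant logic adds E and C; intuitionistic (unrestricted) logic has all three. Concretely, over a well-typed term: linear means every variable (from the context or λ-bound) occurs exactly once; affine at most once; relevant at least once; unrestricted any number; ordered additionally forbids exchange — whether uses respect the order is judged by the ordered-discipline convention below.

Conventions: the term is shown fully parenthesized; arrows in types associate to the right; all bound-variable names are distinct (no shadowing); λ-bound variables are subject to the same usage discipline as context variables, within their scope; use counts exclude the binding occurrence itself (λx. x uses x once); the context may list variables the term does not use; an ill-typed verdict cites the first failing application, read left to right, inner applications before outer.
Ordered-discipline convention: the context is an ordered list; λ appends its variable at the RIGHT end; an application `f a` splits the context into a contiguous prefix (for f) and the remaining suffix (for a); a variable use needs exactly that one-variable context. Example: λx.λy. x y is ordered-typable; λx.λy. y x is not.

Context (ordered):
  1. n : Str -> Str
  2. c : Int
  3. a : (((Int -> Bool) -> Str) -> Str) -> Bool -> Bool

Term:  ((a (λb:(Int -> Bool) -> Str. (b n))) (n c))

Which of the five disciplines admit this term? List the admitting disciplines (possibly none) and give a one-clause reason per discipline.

admitted in: none
usage: n ×2, c ×1, a ×1, b (λ-bound) ×1
use order (left to right): a, b, n, n, c
typing: ill-typed: an application expects Int -> Bool but receives Str -> Str
ordered ✗ (a type mismatch blocks all five)
linear ✗ (the type mismatch rejects it)
affine ✗ (not simply typable)
relevant ✗ (fails simple typing)
unrestricted ✗ (a type mismatch blocks all five)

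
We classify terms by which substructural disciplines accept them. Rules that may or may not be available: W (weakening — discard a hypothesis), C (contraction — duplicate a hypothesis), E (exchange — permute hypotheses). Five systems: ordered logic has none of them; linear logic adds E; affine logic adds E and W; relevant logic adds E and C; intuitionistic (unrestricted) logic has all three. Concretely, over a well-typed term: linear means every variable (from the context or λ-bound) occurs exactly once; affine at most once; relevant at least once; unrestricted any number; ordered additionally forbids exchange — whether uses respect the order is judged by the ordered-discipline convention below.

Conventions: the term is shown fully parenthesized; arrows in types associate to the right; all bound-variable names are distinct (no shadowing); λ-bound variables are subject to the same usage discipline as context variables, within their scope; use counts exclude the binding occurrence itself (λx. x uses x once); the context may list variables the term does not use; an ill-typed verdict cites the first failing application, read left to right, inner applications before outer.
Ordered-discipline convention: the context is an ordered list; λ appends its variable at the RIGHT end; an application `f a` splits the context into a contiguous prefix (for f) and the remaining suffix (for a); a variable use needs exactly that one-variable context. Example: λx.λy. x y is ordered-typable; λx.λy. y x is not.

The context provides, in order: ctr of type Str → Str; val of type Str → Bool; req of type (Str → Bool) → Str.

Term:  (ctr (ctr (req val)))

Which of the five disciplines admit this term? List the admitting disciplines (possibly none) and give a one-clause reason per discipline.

admitted by: relevant, unrestricted
counts: ctr ×2; val ×1; req ×1
order of uses: ctr, ctr, req, val
typing: well-typed — term : Str
ordered: ✗, needs contraction — ctr ×2
linear: ✗, needs contraction — ctr ×2
affine: ✗, needs contraction — ctr ×2
relevant: ✓, ctr, val, req: all used, weakening unneeded
unrestricted: ✓, typability at Str is all that's needed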